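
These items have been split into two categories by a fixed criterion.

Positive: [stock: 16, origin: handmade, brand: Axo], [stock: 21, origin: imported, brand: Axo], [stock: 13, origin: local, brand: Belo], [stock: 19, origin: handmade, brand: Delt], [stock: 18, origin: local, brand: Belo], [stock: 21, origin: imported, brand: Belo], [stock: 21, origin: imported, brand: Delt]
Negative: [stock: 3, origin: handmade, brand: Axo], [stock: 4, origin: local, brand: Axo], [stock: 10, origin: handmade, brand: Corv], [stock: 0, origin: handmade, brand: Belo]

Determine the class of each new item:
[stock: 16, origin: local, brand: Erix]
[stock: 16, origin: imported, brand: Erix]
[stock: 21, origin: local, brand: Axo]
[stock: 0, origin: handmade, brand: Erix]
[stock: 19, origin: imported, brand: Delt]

The simplest hypothesis consistent with all the labels is: stock ≥ 13.
[stock: 16, origin: local, brand: Erix]: stock = 16 — has this property, so Positive.
[stock: 16, origin: imported, brand: Erix]: stock = 16 — has this property, so Positive.
[stock: 21, origin: local, brand: Axo]: stock = 21 — has this property, so Positive.
[stock: 0, origin: handmade, brand: Erix]: stock = 0 — fails the rule, so Negative.
[stock: 19, origin: imported, brand: Delt]: stock = 19 — has this property, so Positive.

Positive, Positive, Positive, Negative, Positive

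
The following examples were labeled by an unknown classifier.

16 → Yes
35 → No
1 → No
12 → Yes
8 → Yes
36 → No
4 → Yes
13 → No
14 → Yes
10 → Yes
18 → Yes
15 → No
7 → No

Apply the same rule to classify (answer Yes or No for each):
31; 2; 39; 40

No, Yes, No, No

Every 'Yes' example satisfies: even AND at most 18. None of the 'No' examples do.
31: 31 is odd, 31 > 18, does not fit → No.
2: 2 is even, 2 ≤ 18, passes → Yes.
39: 39 is odd, 39 > 18, does not fit → No.
40: 40 is even, 40 > 18, does not fit → No.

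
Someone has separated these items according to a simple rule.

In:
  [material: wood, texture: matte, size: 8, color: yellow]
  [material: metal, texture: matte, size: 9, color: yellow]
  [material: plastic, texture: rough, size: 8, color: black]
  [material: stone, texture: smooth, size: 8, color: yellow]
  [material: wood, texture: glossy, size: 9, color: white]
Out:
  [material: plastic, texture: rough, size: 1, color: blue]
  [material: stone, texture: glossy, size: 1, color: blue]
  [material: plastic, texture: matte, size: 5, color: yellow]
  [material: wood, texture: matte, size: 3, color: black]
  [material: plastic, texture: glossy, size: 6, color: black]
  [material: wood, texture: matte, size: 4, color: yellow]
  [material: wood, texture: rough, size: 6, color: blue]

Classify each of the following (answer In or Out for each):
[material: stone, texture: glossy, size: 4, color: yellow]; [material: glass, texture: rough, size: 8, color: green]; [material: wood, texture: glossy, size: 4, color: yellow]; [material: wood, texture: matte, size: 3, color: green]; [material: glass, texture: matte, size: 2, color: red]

Out, In, Out, Out, Out

All 'In' examples share one property — size ≥ 8 — and every 'Out' example lacks it.
[material: stone, texture: glossy, size: 4, color: yellow]: Out (size = 4).
[material: glass, texture: rough, size: 8, color: green]: In (size = 8).
[material: wood, texture: glossy, size: 4, color: yellow]: Out (size = 4).
[material: wood, texture: matte, size: 3, color: green]: Out (size = 3).
[material: glass, texture: matte, size: 2, color: red]: Out (size = 2).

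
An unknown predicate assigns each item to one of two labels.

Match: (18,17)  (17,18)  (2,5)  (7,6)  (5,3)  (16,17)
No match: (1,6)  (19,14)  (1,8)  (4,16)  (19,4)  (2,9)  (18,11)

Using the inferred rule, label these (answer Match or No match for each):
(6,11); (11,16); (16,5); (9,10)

No match, No match, No match, Match

The rule appears to be: |first − second| ≤ 3.
No match: (6,11), since |6−11| = 5. No match: (11,16), since |11−16| = 5. No match: (16,5), since |16−5| = 11. Match: (9,10), since |9−10| = 1.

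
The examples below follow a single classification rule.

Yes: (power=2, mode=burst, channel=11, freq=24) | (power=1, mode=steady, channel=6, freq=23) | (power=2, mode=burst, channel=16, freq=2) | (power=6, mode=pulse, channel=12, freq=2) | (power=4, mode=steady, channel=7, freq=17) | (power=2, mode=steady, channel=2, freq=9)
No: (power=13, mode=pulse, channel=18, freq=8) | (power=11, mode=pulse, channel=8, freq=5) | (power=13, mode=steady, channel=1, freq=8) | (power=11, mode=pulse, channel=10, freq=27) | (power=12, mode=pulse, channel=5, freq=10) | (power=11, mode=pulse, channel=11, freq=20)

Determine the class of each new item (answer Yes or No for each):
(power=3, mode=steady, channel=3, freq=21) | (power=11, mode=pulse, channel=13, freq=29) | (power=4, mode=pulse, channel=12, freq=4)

All 'Yes' examples share one property — power ≤ 6 — and every 'No' example lacks it.
(power=3, mode=steady, channel=3, freq=21) → power = 3 → Yes. (power=11, mode=pulse, channel=13, freq=29) → power = 11 → No. (power=4, mode=pulse, channel=12, freq=4) → power = 4 → Yes.

Yes, No, Yes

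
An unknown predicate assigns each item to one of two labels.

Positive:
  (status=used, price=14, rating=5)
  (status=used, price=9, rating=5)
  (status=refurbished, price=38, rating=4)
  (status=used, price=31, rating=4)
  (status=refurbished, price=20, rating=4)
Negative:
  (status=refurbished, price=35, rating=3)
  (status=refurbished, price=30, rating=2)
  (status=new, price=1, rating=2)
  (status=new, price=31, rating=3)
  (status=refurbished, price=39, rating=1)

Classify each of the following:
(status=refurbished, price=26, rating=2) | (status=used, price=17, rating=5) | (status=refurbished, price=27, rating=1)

The common property of the 'Positive' items is: rating ≥ 4. No 'Negative' item has it.
(status=refurbished, price=26, rating=2): rating = 2 — doesn't qualify, so Negative.
(status=used, price=17, rating=5): rating = 5 — satisfies this, so Positive.
(status=refurbished, price=27, rating=1): rating = 1 — doesn't qualify, so Negative.

Negative, Positive, Negative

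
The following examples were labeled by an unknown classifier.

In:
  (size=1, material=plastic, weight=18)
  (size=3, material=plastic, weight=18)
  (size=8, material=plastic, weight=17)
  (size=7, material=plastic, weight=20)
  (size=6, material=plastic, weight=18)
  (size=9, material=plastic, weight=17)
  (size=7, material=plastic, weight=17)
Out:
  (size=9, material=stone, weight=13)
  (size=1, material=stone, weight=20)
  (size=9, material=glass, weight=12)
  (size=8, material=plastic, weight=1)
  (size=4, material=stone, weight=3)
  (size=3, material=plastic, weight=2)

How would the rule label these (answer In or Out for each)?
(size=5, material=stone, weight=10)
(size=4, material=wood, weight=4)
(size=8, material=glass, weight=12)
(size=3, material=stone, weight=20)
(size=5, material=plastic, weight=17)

The common property of the 'In' items is: material is plastic AND weight ≥ 3. No 'Out' item has it.
(size=5, material=stone, weight=10) — material is stone, weight = 10, hence Out. (size=4, material=wood, weight=4) — material is wood, weight = 4, hence Out. (size=8, material=glass, weight=12) — material is glass, weight = 12, hence Out. (size=3, material=stone, weight=20) — material is stone, weight = 20, hence Out. (size=5, material=plastic, weight=17) — material is plastic, weight = 17, hence In.

Out, Out, Out, Out, In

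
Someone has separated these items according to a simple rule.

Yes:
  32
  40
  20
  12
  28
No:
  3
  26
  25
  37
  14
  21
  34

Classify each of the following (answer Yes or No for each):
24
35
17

Yes, No, No

The rule appears to be: multiple of 4.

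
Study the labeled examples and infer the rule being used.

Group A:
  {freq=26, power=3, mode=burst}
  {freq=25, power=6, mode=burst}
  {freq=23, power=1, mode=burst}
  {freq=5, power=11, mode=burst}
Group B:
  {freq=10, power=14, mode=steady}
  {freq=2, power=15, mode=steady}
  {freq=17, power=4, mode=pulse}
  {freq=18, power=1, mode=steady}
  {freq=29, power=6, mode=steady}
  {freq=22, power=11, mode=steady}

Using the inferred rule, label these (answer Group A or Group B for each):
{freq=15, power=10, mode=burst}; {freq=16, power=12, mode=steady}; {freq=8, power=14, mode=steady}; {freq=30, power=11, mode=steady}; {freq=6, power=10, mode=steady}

Group A, Group B, Group B, Group B, Group B

The simplest hypothesis consistent with all the labels is: mode is burst.
Group A: {freq=15, power=10, mode=burst}, since mode is burst. Group B: {freq=16, power=12, mode=steady}, since mode is steady. Group B: {freq=8, power=14, mode=steady}, since mode is steady. Group B: {freq=30, power=11, mode=steady}, since mode is steady. Group B: {freq=6, power=10, mode=steady}, since mode is steady.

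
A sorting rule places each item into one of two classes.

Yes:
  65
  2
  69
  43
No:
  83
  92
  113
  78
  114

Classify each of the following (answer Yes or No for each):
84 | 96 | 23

No, No, Yes

Every 'Yes' example satisfies: at most 69. None of the 'No' examples do.
84 — 84 > 69, hence No. 96 — 96 > 69, hence No. 23 — 23 ≤ 69, hence Yes.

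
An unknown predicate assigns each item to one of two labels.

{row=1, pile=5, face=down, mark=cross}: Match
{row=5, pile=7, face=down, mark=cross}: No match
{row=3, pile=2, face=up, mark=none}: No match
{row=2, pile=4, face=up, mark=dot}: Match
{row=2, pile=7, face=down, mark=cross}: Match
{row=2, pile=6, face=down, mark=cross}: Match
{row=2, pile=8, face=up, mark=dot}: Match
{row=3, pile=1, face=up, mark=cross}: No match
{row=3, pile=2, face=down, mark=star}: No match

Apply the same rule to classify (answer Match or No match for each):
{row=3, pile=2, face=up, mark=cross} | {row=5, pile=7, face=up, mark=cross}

The rule appears to be: row ≤ 2.

No match, No match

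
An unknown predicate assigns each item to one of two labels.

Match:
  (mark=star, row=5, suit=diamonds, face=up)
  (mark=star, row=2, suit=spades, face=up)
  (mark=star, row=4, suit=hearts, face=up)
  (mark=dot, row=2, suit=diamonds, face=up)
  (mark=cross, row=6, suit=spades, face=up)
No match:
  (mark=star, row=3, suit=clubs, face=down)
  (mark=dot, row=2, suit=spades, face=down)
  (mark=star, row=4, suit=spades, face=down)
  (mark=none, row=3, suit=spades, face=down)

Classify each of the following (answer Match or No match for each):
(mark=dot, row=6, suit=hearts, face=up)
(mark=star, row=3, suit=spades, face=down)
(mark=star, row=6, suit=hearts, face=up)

Match, No match, Match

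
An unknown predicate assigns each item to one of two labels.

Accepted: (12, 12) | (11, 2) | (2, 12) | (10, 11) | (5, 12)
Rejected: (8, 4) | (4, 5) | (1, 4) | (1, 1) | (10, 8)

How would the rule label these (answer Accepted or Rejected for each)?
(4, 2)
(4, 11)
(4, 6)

Rule: max ≥ 11. This holds for each 'Accepted' example and fails for each 'Rejected' one.
(4, 2): max 4, does not pass → Rejected.
(4, 11): max 11, passes → Accepted.
(4, 6): max 6, does not pass → Rejected.

Rejected, Accepted, Rejected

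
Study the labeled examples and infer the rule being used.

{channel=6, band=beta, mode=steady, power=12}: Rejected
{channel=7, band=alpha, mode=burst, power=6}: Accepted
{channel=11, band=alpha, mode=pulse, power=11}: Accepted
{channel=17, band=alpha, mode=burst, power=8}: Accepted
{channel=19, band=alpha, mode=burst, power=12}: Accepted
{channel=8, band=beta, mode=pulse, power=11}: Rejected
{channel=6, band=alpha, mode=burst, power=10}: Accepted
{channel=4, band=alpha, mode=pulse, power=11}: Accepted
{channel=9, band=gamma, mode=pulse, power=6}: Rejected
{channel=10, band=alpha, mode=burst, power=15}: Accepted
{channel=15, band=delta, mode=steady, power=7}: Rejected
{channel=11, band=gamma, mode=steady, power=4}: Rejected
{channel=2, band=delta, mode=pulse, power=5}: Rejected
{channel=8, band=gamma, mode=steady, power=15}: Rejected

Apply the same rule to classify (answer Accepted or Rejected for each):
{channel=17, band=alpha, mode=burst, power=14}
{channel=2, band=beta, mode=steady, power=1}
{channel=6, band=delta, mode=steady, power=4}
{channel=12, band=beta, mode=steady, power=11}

The simplest hypothesis consistent with all the labels is: band is alpha.
Accepted: {channel=17, band=alpha, mode=burst, power=14}, since band is alpha.
Rejected: {channel=2, band=beta, mode=steady, power=1}, since band is beta.
Rejected: {channel=6, band=delta, mode=steady, power=4}, since band is delta.
Rejected: {channel=12, band=beta, mode=steady, power=11}, since band is beta.

Accepted, Rejected, Rejected, Rejected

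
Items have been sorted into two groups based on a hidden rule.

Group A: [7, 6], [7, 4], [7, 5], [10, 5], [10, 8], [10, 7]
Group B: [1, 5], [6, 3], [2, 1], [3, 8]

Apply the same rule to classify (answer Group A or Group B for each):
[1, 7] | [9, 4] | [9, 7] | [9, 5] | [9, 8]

Group B, Group A, Group A, Group A, Group A

The pattern is that an item is 'Group A' exactly when: first ≥ 7.
[1, 7]: Group B (first 1). [9, 4]: Group A (first 9). [9, 7]: Group A (first 9). [9, 5]: Group A (first 9). [9, 8]: Group A (first 9).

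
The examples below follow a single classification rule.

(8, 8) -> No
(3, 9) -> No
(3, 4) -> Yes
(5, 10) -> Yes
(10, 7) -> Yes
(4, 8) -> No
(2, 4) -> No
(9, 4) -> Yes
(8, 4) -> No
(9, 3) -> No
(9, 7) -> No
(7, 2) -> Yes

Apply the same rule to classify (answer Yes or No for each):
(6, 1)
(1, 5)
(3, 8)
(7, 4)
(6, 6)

The pattern is that an item is 'Yes' exactly when: sum is odd.
(6, 1) → 6+1 = 7 → Yes. (1, 5) → 1+5 = 6 → No. (3, 8) → 3+8 = 11 → Yes. (7, 4) → 7+4 = 11 → Yes. (6, 6) → 6+6 = 12 → No.

Yes, No, Yes, Yes, No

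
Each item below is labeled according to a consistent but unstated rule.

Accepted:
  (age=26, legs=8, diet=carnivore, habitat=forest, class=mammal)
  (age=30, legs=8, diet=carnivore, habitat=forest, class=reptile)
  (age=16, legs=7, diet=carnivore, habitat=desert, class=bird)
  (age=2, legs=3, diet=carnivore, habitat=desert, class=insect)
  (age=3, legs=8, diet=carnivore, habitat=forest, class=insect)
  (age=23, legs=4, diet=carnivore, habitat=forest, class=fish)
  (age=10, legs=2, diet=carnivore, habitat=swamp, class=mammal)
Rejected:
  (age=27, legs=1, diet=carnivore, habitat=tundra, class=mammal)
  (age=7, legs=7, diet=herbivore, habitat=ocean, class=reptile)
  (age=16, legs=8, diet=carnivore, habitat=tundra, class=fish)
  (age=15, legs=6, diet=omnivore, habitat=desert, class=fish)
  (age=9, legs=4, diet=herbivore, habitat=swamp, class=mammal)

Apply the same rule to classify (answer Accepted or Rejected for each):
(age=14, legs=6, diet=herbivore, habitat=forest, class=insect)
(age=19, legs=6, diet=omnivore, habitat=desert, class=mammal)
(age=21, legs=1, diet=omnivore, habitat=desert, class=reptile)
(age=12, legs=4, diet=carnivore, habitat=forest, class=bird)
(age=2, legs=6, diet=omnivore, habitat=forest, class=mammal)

Every 'Accepted' example satisfies: diet is carnivore AND habitat is not tundra. None of the 'Rejected' examples do.
(age=14, legs=6, diet=herbivore, habitat=forest, class=insect) → diet is herbivore, habitat is forest → Rejected.
(age=19, legs=6, diet=omnivore, habitat=desert, class=mammal) → diet is omnivore, habitat is desert → Rejected.
(age=21, legs=1, diet=omnivore, habitat=desert, class=reptile) → diet is omnivore, habitat is desert → Rejected.
(age=12, legs=4, diet=carnivore, habitat=forest, class=bird) → diet is carnivore, habitat is forest → Accepted.
(age=2, legs=6, diet=omnivore, habitat=forest, class=mammal) → diet is omnivore, habitat is forest → Rejected.

Rejected, Rejected, Rejected, Accepted, Rejected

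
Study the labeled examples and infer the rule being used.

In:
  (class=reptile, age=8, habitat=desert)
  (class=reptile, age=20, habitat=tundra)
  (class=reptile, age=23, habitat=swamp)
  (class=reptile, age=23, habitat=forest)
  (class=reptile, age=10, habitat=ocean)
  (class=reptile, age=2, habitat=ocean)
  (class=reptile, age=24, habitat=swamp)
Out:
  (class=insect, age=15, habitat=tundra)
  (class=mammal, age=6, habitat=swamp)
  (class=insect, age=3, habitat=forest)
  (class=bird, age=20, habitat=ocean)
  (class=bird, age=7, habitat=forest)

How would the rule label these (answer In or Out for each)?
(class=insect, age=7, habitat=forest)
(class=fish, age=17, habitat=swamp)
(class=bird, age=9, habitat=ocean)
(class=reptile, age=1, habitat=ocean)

Out, Out, Out, In

All 'In' examples share one property — class is reptile — and every 'Out' example lacks it.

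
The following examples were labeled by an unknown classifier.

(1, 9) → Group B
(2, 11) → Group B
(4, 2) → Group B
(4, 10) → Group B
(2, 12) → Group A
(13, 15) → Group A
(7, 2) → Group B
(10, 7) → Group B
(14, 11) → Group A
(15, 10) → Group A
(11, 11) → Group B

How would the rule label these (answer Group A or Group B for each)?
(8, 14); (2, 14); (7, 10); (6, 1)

One predicate separates the groups cleanly: max ≥ 12.
(8, 14): max 14, has this property → Group A.
(2, 14): max 14, has this property → Group A.
(7, 10): max 10, lacks this property → Group B.
(6, 1): max 6, lacks this property → Group B.

Group A, Group A, Group B, Group B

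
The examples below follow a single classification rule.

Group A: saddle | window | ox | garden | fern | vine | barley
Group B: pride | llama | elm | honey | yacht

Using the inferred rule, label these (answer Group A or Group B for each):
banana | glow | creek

Group A, Group A, Group B

The simplest hypothesis consistent with all the labels is: even length.
banana: Group A (length 6).
glow: Group A (length 4).
creek: Group B (length 5).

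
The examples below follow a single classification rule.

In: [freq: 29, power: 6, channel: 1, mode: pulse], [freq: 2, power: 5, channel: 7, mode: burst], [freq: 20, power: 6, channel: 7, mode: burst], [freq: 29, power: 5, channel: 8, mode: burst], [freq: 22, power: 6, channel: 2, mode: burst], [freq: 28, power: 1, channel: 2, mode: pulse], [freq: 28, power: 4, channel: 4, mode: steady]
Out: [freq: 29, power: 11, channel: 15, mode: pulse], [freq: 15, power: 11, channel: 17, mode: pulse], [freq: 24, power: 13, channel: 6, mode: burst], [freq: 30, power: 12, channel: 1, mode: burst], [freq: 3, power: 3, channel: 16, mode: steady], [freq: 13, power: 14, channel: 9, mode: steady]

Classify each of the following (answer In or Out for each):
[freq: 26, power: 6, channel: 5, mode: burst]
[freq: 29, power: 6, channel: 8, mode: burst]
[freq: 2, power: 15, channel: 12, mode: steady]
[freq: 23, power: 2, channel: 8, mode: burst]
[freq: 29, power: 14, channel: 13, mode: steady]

In, In, Out, In, Out

All 'In' examples share one property — channel ≤ 8 AND power ≤ 6 — and every 'Out' example lacks it.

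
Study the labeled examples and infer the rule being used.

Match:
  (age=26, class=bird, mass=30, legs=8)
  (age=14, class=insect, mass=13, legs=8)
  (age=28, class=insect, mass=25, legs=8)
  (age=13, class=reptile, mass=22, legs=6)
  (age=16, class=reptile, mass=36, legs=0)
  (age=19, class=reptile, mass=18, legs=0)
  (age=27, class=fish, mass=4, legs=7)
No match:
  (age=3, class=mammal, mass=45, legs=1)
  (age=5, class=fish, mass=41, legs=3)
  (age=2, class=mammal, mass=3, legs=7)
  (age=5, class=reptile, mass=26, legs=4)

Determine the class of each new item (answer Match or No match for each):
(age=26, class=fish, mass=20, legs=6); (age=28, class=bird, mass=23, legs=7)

Match, Match

The pattern is that an item is 'Match' exactly when: age ≥ 13.
(age=26, class=fish, mass=20, legs=6): Match (age = 26).
(age=28, class=bird, mass=23, legs=7): Match (age = 28).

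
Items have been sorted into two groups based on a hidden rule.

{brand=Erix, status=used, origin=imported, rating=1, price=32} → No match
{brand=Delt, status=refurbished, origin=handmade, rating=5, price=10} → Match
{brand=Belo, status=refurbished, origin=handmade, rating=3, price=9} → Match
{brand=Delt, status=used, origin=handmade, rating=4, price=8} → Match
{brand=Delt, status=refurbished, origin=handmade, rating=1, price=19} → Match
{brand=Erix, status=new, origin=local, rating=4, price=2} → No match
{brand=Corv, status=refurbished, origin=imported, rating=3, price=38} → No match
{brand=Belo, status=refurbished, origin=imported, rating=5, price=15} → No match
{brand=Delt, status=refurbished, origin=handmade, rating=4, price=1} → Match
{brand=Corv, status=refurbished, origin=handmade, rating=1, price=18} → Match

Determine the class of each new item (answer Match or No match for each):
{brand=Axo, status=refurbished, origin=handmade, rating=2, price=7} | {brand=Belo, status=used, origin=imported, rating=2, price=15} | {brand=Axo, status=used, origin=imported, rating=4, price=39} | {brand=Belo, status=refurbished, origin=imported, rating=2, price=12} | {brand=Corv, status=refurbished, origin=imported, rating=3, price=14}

Match, No match, No match, No match, No match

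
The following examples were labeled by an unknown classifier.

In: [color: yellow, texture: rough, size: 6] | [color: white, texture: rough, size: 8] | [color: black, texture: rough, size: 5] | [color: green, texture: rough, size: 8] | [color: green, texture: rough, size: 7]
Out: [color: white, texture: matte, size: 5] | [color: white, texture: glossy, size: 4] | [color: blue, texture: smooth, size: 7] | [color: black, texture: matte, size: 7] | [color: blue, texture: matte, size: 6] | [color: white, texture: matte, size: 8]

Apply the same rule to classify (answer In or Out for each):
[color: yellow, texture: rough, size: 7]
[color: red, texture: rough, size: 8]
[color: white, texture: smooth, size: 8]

In, In, Out

All 'In' examples share one property — texture is rough — and every 'Out' example lacks it.
[color: yellow, texture: rough, size: 7] — texture is rough, hence In.
[color: red, texture: rough, size: 8] — texture is rough, hence In.
[color: white, texture: smooth, size: 8] — texture is smooth, hence Out.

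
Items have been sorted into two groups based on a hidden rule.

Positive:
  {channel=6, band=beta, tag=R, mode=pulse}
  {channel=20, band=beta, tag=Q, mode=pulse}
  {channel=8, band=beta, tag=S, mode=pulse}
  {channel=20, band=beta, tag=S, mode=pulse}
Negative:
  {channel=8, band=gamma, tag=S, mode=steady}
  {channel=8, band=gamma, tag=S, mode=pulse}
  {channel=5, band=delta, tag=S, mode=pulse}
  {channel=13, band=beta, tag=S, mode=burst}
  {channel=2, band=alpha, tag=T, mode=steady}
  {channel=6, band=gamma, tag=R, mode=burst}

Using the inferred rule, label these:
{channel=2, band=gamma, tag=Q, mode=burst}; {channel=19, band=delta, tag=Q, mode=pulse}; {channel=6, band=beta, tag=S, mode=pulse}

The common property of the 'Positive' items is: mode is pulse AND band is beta. No 'Negative' item has it.

Negative, Negative, Positive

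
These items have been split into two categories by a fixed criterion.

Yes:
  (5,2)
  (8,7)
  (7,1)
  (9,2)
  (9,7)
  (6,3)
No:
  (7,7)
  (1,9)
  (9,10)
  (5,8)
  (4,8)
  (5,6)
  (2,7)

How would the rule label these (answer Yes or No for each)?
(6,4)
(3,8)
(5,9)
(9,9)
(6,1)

Yes, No, No, No, Yes

Every 'Yes' example satisfies: first > second. None of the 'No' examples do.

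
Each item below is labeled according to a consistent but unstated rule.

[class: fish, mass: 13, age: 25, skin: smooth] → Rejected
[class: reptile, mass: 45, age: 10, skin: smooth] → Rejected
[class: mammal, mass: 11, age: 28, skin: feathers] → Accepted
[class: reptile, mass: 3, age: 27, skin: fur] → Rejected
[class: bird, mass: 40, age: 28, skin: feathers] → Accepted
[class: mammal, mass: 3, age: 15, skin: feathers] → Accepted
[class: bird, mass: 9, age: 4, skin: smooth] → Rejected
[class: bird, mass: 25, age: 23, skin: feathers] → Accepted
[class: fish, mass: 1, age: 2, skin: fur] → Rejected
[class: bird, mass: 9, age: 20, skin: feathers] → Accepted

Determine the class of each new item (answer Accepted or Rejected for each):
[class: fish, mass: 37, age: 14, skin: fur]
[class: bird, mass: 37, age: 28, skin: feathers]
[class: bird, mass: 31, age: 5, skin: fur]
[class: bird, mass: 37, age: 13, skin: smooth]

Checking candidate rules against both groups, what survives is: skin is feathers.
[class: fish, mass: 37, age: 14, skin: fur] → skin is fur → Rejected.
[class: bird, mass: 37, age: 28, skin: feathers] → skin is feathers → Accepted.
[class: bird, mass: 31, age: 5, skin: fur] → skin is fur → Rejected.
[class: bird, mass: 37, age: 13, skin: smooth] → skin is smooth → Rejected.

Rejected, Accepted, Rejected, Rejected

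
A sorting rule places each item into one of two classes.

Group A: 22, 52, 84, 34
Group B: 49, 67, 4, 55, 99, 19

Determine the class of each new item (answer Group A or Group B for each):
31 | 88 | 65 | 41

A rule that fits every label: even AND at least 19 — true of each 'Group A' example, false of each 'Group B' one.
31 — 31 is odd, 31 ≥ 19, hence Group B. 88 — 88 is even, 88 ≥ 19, hence Group A. 65 — 65 is odd, 65 ≥ 19, hence Group B. 41 — 41 is odd, 41 ≥ 19, hence Group B.

Group B, Group A, Group B, Group B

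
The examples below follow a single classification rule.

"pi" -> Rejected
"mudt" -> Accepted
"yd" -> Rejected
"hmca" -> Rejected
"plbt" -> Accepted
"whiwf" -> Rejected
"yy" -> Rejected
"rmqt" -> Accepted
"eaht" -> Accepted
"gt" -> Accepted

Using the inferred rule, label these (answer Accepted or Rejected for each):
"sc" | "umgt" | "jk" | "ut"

Rejected, Accepted, Rejected, Accepted

The distinguishing property — contains 't' — holds for all the 'Accepted' cases and none of the 'Rejected' cases.
"sc": no 't', doesn't qualify → Rejected.
"umgt": has 't', qualifies → Accepted.
"jk": no 't', doesn't qualify → Rejected.
"ut": has 't', qualifies → Accepted.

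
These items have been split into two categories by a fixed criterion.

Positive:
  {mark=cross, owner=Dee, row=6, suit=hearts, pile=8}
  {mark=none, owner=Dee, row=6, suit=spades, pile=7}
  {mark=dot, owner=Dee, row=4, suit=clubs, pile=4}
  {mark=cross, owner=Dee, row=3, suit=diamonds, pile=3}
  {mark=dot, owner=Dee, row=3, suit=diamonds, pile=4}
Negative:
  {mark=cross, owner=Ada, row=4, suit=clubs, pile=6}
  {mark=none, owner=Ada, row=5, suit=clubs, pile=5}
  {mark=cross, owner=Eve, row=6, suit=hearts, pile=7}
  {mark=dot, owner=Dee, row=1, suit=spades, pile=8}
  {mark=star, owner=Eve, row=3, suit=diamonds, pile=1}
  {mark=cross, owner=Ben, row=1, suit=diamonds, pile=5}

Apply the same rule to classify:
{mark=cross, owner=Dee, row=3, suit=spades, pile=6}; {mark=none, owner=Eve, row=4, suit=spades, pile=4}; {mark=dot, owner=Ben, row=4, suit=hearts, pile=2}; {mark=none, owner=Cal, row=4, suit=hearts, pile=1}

The common property of the 'Positive' items is: owner is Dee AND row ≥ 3. No 'Negative' item has it.
{mark=cross, owner=Dee, row=3, suit=spades, pile=6}: Positive (owner is Dee, row = 3).
{mark=none, owner=Eve, row=4, suit=spades, pile=4}: Negative (owner is Eve, row = 4).
{mark=dot, owner=Ben, row=4, suit=hearts, pile=2}: Negative (owner is Ben, row = 4).
{mark=none, owner=Cal, row=4, suit=hearts, pile=1}: Negative (owner is Cal, row = 4).

Positive, Negative, Negative, Negative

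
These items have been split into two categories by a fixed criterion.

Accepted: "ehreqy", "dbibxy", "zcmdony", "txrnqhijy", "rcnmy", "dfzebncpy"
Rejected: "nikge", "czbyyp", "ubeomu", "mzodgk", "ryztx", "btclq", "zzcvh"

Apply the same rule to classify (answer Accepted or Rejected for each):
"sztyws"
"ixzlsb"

Every 'Accepted' example satisfies: ends with 'y'. None of the 'Rejected' examples do.
"sztyws": Rejected (ends with 's').
"ixzlsb": Rejected (ends with 'b').

Rejected, Rejected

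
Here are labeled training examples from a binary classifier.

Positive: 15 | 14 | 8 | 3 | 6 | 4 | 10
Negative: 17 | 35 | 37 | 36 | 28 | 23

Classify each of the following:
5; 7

The common property of the 'Positive' items is: at most 15. No 'Negative' item has it.
5: 5 ≤ 15 — passes, so Positive.
7: 7 ≤ 15 — passes, so Positive.

Positive, Positive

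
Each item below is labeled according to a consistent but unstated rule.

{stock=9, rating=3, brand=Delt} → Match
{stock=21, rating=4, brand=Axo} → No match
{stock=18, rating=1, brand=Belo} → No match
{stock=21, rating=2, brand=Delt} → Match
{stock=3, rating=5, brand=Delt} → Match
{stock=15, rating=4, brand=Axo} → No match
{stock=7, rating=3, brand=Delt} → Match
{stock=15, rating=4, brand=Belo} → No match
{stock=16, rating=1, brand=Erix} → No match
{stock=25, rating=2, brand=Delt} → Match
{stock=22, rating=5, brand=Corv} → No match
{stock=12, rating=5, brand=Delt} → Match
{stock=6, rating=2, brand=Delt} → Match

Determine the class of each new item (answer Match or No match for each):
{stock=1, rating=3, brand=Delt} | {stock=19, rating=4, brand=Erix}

Match, No match

Looking at the examples, the only property every 'Match' case has and every 'No match' case lacks is: brand is Delt.
{stock=1, rating=3, brand=Delt}: brand is Delt, meets the rule → Match. {stock=19, rating=4, brand=Erix}: brand is Erix, does not fit → No match.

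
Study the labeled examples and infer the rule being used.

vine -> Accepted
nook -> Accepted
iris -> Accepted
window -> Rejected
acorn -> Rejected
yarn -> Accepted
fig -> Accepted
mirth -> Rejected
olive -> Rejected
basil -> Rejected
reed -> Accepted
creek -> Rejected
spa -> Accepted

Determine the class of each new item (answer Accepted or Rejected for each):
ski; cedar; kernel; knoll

Accepted, Rejected, Rejected, Rejected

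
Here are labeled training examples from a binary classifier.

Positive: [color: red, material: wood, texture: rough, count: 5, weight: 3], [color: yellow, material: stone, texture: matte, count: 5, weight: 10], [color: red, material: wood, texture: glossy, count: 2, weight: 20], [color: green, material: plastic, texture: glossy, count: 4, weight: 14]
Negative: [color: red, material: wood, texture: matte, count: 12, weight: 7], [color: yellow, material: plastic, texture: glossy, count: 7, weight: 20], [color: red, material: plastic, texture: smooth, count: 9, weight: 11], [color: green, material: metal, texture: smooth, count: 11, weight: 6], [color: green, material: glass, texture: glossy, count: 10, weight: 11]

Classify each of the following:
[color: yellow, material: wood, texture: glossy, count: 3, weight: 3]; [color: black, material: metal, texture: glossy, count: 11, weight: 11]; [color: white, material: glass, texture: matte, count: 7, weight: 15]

Every 'Positive' example satisfies: count ≤ 5. None of the 'Negative' examples do.
Positive: [color: yellow, material: wood, texture: glossy, count: 3, weight: 3], since count = 3.
Negative: [color: black, material: metal, texture: glossy, count: 11, weight: 11], since count = 11.
Negative: [color: white, material: glass, texture: matte, count: 7, weight: 15], since count = 7.

Positive, Negative, Negative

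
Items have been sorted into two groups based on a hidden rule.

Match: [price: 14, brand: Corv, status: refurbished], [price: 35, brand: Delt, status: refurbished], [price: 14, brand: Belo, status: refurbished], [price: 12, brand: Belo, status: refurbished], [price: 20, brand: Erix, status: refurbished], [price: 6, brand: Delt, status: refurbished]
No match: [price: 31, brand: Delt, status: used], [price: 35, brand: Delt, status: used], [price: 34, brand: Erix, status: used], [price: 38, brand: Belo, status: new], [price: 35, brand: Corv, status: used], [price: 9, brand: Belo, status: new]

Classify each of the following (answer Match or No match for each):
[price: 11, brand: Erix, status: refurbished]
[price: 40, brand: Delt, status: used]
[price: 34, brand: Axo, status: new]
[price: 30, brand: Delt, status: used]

Comparing the two groups points to one rule — status is refurbished.

Match, No match, No match, No match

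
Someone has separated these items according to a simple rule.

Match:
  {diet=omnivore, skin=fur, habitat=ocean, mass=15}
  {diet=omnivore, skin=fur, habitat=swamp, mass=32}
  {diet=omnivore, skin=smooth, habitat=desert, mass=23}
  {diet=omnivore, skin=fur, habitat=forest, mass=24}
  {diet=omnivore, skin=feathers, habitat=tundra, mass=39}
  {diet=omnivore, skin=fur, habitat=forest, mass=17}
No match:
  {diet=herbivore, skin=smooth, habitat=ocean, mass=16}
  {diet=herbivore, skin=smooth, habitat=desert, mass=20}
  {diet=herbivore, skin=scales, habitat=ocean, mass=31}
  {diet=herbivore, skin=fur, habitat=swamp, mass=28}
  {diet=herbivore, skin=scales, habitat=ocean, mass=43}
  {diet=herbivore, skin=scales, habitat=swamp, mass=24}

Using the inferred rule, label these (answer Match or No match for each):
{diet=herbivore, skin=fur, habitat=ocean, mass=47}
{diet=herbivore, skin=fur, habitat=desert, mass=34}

No match, No match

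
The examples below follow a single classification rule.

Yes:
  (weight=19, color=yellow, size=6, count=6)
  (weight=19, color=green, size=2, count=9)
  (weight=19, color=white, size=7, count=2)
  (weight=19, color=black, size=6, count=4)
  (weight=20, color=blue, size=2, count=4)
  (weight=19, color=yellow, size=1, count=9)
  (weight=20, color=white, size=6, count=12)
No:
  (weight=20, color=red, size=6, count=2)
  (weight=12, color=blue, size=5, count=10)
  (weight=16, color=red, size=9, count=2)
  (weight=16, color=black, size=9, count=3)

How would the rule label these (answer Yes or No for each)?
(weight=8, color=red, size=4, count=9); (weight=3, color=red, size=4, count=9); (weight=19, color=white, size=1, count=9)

The distinguishing property — color is not red AND weight ≥ 19 — holds for all the 'Yes' cases and none of the 'No' cases.
(weight=8, color=red, size=4, count=9) — color is red, weight = 8, hence No. (weight=3, color=red, size=4, count=9) — color is red, weight = 3, hence No. (weight=19, color=white, size=1, count=9) — color is white, weight = 19, hence Yes.

No, No, Yes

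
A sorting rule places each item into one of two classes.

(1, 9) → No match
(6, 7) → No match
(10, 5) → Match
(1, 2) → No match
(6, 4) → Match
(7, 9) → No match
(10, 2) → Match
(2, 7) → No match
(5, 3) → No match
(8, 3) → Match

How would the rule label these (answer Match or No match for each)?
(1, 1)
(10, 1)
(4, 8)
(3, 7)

No match, Match, No match, No match

The classifier is using: first > second AND first is even.
(1, 1): No match (1 = 1, first 1). (10, 1): Match (10 > 1, first 10). (4, 8): No match (4 < 8, first 4). (3, 7): No match (3 < 7, first 3).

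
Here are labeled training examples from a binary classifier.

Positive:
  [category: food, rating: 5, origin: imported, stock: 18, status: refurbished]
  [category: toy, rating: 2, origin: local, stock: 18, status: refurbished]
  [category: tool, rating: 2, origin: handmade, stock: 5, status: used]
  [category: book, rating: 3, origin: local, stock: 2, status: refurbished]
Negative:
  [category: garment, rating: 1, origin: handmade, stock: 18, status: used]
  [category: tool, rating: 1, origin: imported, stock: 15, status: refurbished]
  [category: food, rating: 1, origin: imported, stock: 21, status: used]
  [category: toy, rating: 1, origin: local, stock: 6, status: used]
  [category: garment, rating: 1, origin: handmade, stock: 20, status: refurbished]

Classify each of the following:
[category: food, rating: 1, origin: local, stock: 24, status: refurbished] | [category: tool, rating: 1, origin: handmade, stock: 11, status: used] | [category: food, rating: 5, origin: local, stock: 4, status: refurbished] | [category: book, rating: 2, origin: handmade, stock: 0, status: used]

Every 'Positive' example satisfies: rating ≥ 2. None of the 'Negative' examples do.
[category: food, rating: 1, origin: local, stock: 24, status: refurbished]: rating = 1, fails the rule → Negative. [category: tool, rating: 1, origin: handmade, stock: 11, status: used]: rating = 1, fails the rule → Negative. [category: food, rating: 5, origin: local, stock: 4, status: refurbished]: rating = 5, checks out → Positive. [category: book, rating: 2, origin: handmade, stock: 0, status: used]: rating = 2, checks out → Positive.

Negative, Negative, Positive, Positive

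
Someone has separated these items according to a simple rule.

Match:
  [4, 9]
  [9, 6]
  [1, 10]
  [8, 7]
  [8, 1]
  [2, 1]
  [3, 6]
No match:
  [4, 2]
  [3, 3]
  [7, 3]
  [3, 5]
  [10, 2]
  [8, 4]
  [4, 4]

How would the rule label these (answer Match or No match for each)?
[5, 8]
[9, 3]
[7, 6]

The simplest hypothesis consistent with all the labels is: sum is odd.
Match: [5, 8], since 5+8 = 13. No match: [9, 3], since 9+3 = 12. Match: [7, 6], since 7+6 = 13.

Match, No match, Match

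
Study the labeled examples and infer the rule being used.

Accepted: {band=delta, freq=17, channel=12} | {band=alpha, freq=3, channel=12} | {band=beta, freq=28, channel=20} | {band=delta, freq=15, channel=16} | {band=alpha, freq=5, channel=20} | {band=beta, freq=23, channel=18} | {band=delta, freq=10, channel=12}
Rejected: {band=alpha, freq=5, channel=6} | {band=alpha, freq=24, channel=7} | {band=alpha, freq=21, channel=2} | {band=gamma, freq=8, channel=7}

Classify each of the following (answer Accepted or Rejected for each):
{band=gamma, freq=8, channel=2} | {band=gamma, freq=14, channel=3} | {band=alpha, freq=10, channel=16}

The common property of the 'Accepted' items is: channel ≥ 12. No 'Rejected' item has it.

Rejected, Rejected, Accepted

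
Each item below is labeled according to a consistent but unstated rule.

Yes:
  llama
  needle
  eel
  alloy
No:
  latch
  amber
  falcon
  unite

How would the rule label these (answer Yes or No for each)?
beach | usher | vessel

Every 'Yes' example satisfies: has a double letter. None of the 'No' examples do.
beach — no doubled letter, hence No.
usher — no doubled letter, hence No.
vessel — 'ss' doubled, hence Yes.

No, No, Yes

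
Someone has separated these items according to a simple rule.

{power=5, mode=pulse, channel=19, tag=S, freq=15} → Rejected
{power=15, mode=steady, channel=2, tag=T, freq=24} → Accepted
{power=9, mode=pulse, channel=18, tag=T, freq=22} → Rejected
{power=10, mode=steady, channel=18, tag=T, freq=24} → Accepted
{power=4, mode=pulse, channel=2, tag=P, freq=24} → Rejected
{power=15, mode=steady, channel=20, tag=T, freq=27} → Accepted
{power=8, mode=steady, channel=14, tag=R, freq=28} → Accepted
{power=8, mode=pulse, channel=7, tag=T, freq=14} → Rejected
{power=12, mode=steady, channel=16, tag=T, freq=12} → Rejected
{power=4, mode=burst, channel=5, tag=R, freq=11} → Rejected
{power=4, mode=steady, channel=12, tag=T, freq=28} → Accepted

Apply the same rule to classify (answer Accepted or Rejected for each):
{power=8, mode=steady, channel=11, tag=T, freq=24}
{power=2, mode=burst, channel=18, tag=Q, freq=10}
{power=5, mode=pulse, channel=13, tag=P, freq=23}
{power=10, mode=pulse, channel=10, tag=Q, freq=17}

'Accepted' ⟺ mode is steady AND freq ≥ 14.
{power=8, mode=steady, channel=11, tag=T, freq=24}: mode is steady, freq = 24 — passes, so Accepted. {power=2, mode=burst, channel=18, tag=Q, freq=10}: mode is burst, freq = 10 — doesn't match, so Rejected. {power=5, mode=pulse, channel=13, tag=P, freq=23}: mode is pulse, freq = 23 — doesn't match, so Rejected. {power=10, mode=pulse, channel=10, tag=Q, freq=17}: mode is pulse, freq = 17 — doesn't match, so Rejected.

Accepted, Rejected, Rejected, Rejected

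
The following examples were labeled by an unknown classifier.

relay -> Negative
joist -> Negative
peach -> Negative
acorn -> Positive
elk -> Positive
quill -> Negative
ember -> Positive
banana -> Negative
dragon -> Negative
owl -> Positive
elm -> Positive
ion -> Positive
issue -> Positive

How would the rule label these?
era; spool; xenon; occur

Positive, Negative, Negative, Positive

Checking candidate rules against both groups, what survives is: starts with a vowel.
Positive: era, since starts with 'e'. Negative: spool, since starts with 's'. Negative: xenon, since starts with 'x'. Positive: occur, since starts with 'o'.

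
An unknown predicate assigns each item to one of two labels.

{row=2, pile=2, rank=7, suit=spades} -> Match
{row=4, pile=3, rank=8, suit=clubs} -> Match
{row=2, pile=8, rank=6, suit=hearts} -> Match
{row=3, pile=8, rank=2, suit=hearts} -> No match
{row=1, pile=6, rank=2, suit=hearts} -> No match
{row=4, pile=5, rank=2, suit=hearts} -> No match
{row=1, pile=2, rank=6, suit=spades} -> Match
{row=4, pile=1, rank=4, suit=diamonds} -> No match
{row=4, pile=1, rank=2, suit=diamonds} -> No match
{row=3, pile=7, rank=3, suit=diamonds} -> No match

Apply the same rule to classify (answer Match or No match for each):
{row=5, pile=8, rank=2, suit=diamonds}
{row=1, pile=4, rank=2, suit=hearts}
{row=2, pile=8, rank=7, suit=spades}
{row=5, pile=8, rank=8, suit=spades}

All 'Match' examples share one property — rank ≥ 6 — and every 'No match' example lacks it.
{row=5, pile=8, rank=2, suit=diamonds}: No match (rank = 2). {row=1, pile=4, rank=2, suit=hearts}: No match (rank = 2). {row=2, pile=8, rank=7, suit=spades}: Match (rank = 7). {row=5, pile=8, rank=8, suit=spades}: Match (rank = 8).

No match, No match, Match, Match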